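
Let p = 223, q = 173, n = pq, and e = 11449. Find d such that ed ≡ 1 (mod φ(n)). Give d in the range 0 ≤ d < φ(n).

φ(n) = (p−1)(q−1) = 222·172 = 38184.
Need d with 11449·d ≡ 1 (mod 38184). Apply the extended Euclidean algorithm:
38184 = 3·11449 + 3837
11449 = 2·3837 + 3775
3837 = 1·3775 + 62
3775 = 60·62 + 55
62 = 1·55 + 7
55 = 7·7 + 6
7 = 1·6 + 1
6 = 6·1 + 0
Back-substitute:
1 = 7 − 6
1 = −55 + 8·7
1 = 8·62 − 9·55
1 = −9·3775 + 548·62
1 = 548·3837 − 557·3775
1 = −557·11449 + 1662·3837
1 = 1662·38184 − 5543·11449
So 11449·(-5543) ≡ 1 (mod 38184), hence d ≡ -5543 ≡ 32641 (mod 38184).

32641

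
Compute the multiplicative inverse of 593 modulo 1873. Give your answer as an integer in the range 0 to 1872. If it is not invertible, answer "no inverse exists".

259

Apply the Euclidean algorithm to 1873 and 593:
1873 = 3×593 + 94
593 = 6×94 + 29
94 = 3×29 + 7
29 = 4×7 + 1
7 = 7×1 + 0
The gcd is 1. Working backward:
1 = 29 − 4·7
1 = −4·94 + 13·29
1 = 13·593 − 82·94
1 = −82·1873 + 259·593
So 593·259 ≡ 1 (mod 1873).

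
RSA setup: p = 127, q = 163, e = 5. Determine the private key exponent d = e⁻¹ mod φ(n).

8165

φ(n) = (p−1)(q−1) = 126·162 = 20412.
Need d with 5·d ≡ 1 (mod 20412). Apply the extended Euclidean algorithm:
20412 = 4082*5 + 2
5 = 2*2 + 1
2 = 2*1 + 0
Back-substitute:
1 = 5 − 2·2
1 = −2·20412 + 8165·5
So 5·8165 ≡ 1 (mod 20412), hence d = 8165.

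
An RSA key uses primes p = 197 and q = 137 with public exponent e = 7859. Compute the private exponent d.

φ(n) = (p−1)(q−1) = 196·136 = 26656.
Need d with 7859·d ≡ 1 (mod 26656). Apply the extended Euclidean algorithm:
26656 = 3×7859 + 3079
7859 = 2×3079 + 1701
3079 = 1×1701 + 1378
1701 = 1×1378 + 323
1378 = 4×323 + 86
323 = 3×86 + 65
86 = 1×65 + 21
65 = 3×21 + 2
21 = 10×2 + 1
2 = 2×1 + 0
Back-substitute:
1 = 21 − 10·2
1 = −10·65 + 31·21
1 = 31·86 − 41·65
1 = −41·323 + 154·86
1 = 154·1378 − 657·323
1 = −657·1701 + 811·1378
1 = 811·3079 − 1468·1701
1 = −1468·7859 + 3747·3079
1 = 3747·26656 − 12709·7859
So 7859·(-12709) ≡ 1 (mod 26656), hence d ≡ -12709 ≡ 13947 (mod 26656).

13947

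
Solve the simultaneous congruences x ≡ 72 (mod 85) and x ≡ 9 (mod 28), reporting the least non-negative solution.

Write x = 72 + 85·k. Then 85·k ≡ 9 − 72 ≡ 21 (mod 28).
Need 85⁻¹ mod 28. Extended Euclid on (28, 1):
28 = 28·1 + 0
85⁻¹ ≡ 1 (mod 28), so k ≡ 1·21 ≡ 21 (mod 28).
x = 72 + 85·21 = 1857.

1857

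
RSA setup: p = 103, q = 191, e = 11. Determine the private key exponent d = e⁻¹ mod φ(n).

φ(n) = (p−1)(q−1) = 102·190 = 19380.
Need d with 11·d ≡ 1 (mod 19380). Apply the extended Euclidean algorithm:
19380 = 1761*11 + 9
11 = 1*9 + 2
9 = 4*2 + 1
2 = 2*1 + 0
Back-substitute:
1 = 9 − 4·2
1 = −4·11 + 5·9
1 = 5·19380 − 8809·11
So 11·(-8809) ≡ 1 (mod 19380), hence d ≡ -8809 ≡ 10571 (mod 19380).

10571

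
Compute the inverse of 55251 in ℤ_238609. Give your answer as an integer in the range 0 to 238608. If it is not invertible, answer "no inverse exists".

Compute gcd(55251, 238609):
238609 = 4×55251 + 17605
55251 = 3×17605 + 2436
17605 = 7×2436 + 553
2436 = 4×553 + 224
553 = 2×224 + 105
224 = 2×105 + 14
105 = 7×14 + 7
14 = 2×7 + 0
Since gcd = 7 > 1, 55251 is not a unit mod 238609.

no inverse exists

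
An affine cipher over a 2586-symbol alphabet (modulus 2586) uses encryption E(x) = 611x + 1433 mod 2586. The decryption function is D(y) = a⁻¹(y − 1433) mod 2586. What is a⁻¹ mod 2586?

1985

gcd(2586, 611) by repeated division:
2586 = 4·611 + 142
611 = 4·142 + 43
142 = 3·43 + 13
43 = 3·13 + 4
13 = 3·4 + 1
4 = 4·1 + 0
The gcd is 1. Working backward:
1 = 13 − 3·4
1 = −3·43 + 10·13
1 = 10·142 − 33·43
1 = −33·611 + 142·142
1 = 142·2586 − 601·611
Hence 611⁻¹ ≡ -601 ≡ 1985 (mod 2586).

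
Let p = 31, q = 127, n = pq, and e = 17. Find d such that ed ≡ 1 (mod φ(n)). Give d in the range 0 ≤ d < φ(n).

3113

φ(n) = (p−1)(q−1) = 30·126 = 3780.
Need d with 17·d ≡ 1 (mod 3780). Apply the extended Euclidean algorithm:
3780 = 222*17 + 6
17 = 2*6 + 5
6 = 1*5 + 1
5 = 5*1 + 0
Back-substitute:
1 = 6 − 5
1 = −17 + 3·6
1 = 3·3780 − 667·17
So 17·(-667) ≡ 1 (mod 3780), hence d ≡ -667 ≡ 3113 (mod 3780).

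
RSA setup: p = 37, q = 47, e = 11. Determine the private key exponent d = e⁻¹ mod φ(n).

φ(n) = (p−1)(q−1) = 36·46 = 1656.
Need d with 11·d ≡ 1 (mod 1656). Apply the extended Euclidean algorithm:
1656 = 150*11 + 6
11 = 1*6 + 5
6 = 1*5 + 1
5 = 5*1 + 0
Back-substitute:
1 = 6 − 5
1 = −11 + 2·6
1 = 2·1656 − 301·11
So 11·(-301) ≡ 1 (mod 1656), hence d ≡ -301 ≡ 1355 (mod 1656).

1355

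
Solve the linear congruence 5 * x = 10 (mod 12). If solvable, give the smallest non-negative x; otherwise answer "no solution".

2

First find gcd(5, 12):
12 = 2·5 + 2
5 = 2·2 + 1
2 = 2·1 + 0
gcd = 1, so a unique solution mod 12 exists.
Back-substitute for the Bézout coefficients:
1 = 5 − 2·2
1 = −2·12 + 5·5
So 5·(5) ≡ 1 (mod 12), giving 5⁻¹ ≡ 5.
x ≡ 5⁻¹·10 ≡ 5·10 ≡ 2 (mod 12).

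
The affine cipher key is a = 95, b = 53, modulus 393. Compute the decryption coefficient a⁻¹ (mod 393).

gcd(393, 95) by repeated division:
393 = 4*95 + 13
95 = 7*13 + 4
13 = 3*4 + 1
4 = 4*1 + 0
gcd = 1, so the inverse exists. Back-substitute:
1 = 13 − 3·4
1 = −3·95 + 22·13
1 = 22·393 − 91·95
Hence 95⁻¹ ≡ -91 ≡ 302 (mod 393).

302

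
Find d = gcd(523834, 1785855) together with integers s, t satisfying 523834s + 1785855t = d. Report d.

1

Apply Euclid's algorithm to 1785855 and 523834:
1785855 = 3×523834 + 214353
523834 = 2×214353 + 95128
214353 = 2×95128 + 24097
95128 = 3×24097 + 22837
24097 = 1×22837 + 1260
22837 = 18×1260 + 157
1260 = 8×157 + 4
157 = 39×4 + 1
4 = 4×1 + 0
gcd(523834, 1785855) = 1.
Express as a combination:
1 = 157 − 39·4
1 = −39·1260 + 313·157
1 = 313·22837 − 5673·1260
1 = −5673·24097 + 5986·22837
1 = 5986·95128 − 23631·24097
1 = −23631·214353 + 53248·95128
1 = 53248·523834 − 130127·214353
1 = −130127·1785855 + 443629·523834
So 1 = (-130127)·1785855 + (443629)·523834.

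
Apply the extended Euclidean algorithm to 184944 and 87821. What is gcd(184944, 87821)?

Euclidean algorithm:
184944 = 2*87821 + 9302
87821 = 9*9302 + 4103
9302 = 2*4103 + 1096
4103 = 3*1096 + 815
1096 = 1*815 + 281
815 = 2*281 + 253
281 = 1*253 + 28
253 = 9*28 + 1
28 = 28*1 + 0
gcd(184944, 87821) = 1.
Express as a combination:
1 = 253 − 9·28
1 = −9·281 + 10·253
1 = 10·815 − 29·281
1 = −29·1096 + 39·815
1 = 39·4103 − 146·1096
1 = −146·9302 + 331·4103
1 = 331·87821 − 3125·9302
1 = −3125·184944 + 6581·87821
So 1 = (-3125)·184944 + (6581)·87821.

1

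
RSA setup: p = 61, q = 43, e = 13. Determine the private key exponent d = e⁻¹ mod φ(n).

φ(n) = (p−1)(q−1) = 60·42 = 2520.
Need d with 13·d ≡ 1 (mod 2520). Apply the extended Euclidean algorithm:
2520 = 193×13 + 11
13 = 1×11 + 2
11 = 5×2 + 1
2 = 2×1 + 0
Back-substitute:
1 = 11 − 5·2
1 = −5·13 + 6·11
1 = 6·2520 − 1163·13
So 13·(-1163) ≡ 1 (mod 2520), hence d ≡ -1163 ≡ 1357 (mod 2520).

1357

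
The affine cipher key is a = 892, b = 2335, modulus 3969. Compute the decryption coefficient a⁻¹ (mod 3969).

3484

Extended Euclidean algorithm:
3969 = 4*892 + 401
892 = 2*401 + 90
401 = 4*90 + 41
90 = 2*41 + 8
41 = 5*8 + 1
8 = 8*1 + 0
gcd = 1, so the inverse exists. Back-substitute:
1 = 41 − 5·8
1 = −5·90 + 11·41
1 = 11·401 − 49·90
1 = −49·892 + 109·401
1 = 109·3969 − 485·892
Thus 892·(-485) ≡ 1 (mod 3969); reducing, -485 mod 3969 = 3484.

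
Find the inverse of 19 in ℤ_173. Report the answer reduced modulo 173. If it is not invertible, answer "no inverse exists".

82

Run Euclid on (173, 19):
173 = 9×19 + 2
19 = 9×2 + 1
2 = 2×1 + 0
Since gcd(19, 173) = 1, back-substitute to write 1 as a combination:
1 = 19 − 9·2
1 = −9·173 + 82·19
So 19·82 ≡ 1 (mod 173).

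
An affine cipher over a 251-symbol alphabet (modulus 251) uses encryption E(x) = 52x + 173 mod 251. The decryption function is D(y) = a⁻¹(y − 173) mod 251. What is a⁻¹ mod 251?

gcd(251, 52) by repeated division:
251 = 4·52 + 43
52 = 1·43 + 9
43 = 4·9 + 7
9 = 1·7 + 2
7 = 3·2 + 1
2 = 2·1 + 0
The gcd is 1. Working backward:
1 = 7 − 3·2
1 = −3·9 + 4·7
1 = 4·43 − 19·9
1 = −19·52 + 23·43
1 = 23·251 − 111·52
So 52·(-111) ≡ 1 (mod 251), and -111 ≡ 140 (mod 251).

140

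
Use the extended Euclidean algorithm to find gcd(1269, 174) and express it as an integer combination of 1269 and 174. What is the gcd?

Apply Euclid's algorithm to 1269 and 174:
1269 = 7·174 + 51
174 = 3·51 + 21
51 = 2·21 + 9
21 = 2·9 + 3
9 = 3·3 + 0
gcd(1269, 174) = 3.
Back-substituting:
3 = 21 − 2·9
3 = −2·51 + 5·21
3 = 5·174 − 17·51
3 = −17·1269 + 124·174
So 3 = (-17)·1269 + (124)·174.

3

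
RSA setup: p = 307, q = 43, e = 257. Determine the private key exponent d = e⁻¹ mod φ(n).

φ(n) = (p−1)(q−1) = 306·42 = 12852.
Need d with 257·d ≡ 1 (mod 12852). Apply the extended Euclidean algorithm:
12852 = 50*257 + 2
257 = 128*2 + 1
2 = 2*1 + 0
Back-substitute:
1 = 257 − 128·2
1 = −128·12852 + 6401·257
So 257·6401 ≡ 1 (mod 12852), hence d = 6401.

6401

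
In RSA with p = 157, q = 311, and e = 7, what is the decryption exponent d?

34543

φ(n) = (p−1)(q−1) = 156·310 = 48360.
Need d with 7·d ≡ 1 (mod 48360). Apply the extended Euclidean algorithm:
48360 = 6908*7 + 4
7 = 1*4 + 3
4 = 1*3 + 1
3 = 3*1 + 0
Back-substitute:
1 = 4 − 3
1 = −7 + 2·4
1 = 2·48360 − 13817·7
So 7·(-13817) ≡ 1 (mod 48360), hence d ≡ -13817 ≡ 34543 (mod 48360).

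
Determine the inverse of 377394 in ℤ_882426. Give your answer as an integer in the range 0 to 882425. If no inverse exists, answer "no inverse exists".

no inverse exists

Euclidean algorithm on 882426, 377394:
882426 = 2×377394 + 127638
377394 = 2×127638 + 122118
127638 = 1×122118 + 5520
122118 = 22×5520 + 678
5520 = 8×678 + 96
678 = 7×96 + 6
96 = 16×6 + 0
Since gcd = 6 > 1, 377394 is not a unit mod 882426.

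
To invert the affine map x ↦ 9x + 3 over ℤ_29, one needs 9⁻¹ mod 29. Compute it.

13

gcd(29, 9) by repeated division:
29 = 3×9 + 2
9 = 4×2 + 1
2 = 2×1 + 0
The gcd is 1. Working backward:
1 = 9 − 4·2
1 = −4·29 + 13·9
So 9·13 ≡ 1 (mod 29).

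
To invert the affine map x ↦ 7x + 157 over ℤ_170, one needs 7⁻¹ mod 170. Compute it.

Run Euclid on (170, 7):
170 = 24×7 + 2
7 = 3×2 + 1
2 = 2×1 + 0
The gcd is 1. Working backward:
1 = 7 − 3·2
1 = −3·170 + 73·7
So 7·73 ≡ 1 (mod 170).

73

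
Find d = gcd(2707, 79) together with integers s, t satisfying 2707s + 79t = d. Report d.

1

Euclidean algorithm:
2707 = 34×79 + 21
79 = 3×21 + 16
21 = 1×16 + 5
16 = 3×5 + 1
5 = 5×1 + 0
gcd(2707, 79) = 1.
Working backward:
1 = 16 − 3·5
1 = −3·21 + 4·16
1 = 4·79 − 15·21
1 = −15·2707 + 514·79
So 1 = (-15)·2707 + (514)·79.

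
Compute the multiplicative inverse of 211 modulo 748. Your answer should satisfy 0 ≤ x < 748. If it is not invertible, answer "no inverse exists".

39

Apply the Euclidean algorithm to 748 and 211:
748 = 3*211 + 115
211 = 1*115 + 96
115 = 1*96 + 19
96 = 5*19 + 1
19 = 19*1 + 0
Since gcd(211, 748) = 1, back-substitute to write 1 as a combination:
1 = 96 − 5·19
1 = −5·115 + 6·96
1 = 6·211 − 11·115
1 = −11·748 + 39·211
So 211·39 ≡ 1 (mod 748).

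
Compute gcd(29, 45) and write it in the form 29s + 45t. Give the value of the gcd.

Euclidean algorithm:
45 = 1×29 + 16
29 = 1×16 + 13
16 = 1×13 + 3
13 = 4×3 + 1
3 = 3×1 + 0
gcd(29, 45) = 1.
Working backward:
1 = 13 − 4·3
1 = −4·16 + 5·13
1 = 5·29 − 9·16
1 = −9·45 + 14·29
So 1 = (-9)·45 + (14)·29.

1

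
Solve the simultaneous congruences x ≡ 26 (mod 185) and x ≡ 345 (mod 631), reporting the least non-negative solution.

51456

Write x = 26 + 185·k. Then 185·k ≡ 345 − 26 ≡ 319 (mod 631).
Need 185⁻¹ mod 631. Extended Euclid on (631, 185):
631 = 3*185 + 76
185 = 2*76 + 33
76 = 2*33 + 10
33 = 3*10 + 3
10 = 3*3 + 1
3 = 3*1 + 0
Back-substitute:
1 = 10 − 3·3
1 = −3·33 + 10·10
1 = 10·76 − 23·33
1 = −23·185 + 56·76
1 = 56·631 − 191·185
185⁻¹ ≡ 440 (mod 631), so k ≡ 440·319 ≡ 278 (mod 631).
x = 26 + 185·278 = 51456.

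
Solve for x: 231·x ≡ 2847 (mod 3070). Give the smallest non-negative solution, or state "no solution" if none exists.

1647

First find gcd(231, 3070):
3070 = 13·231 + 67
231 = 3·67 + 30
67 = 2·30 + 7
30 = 4·7 + 2
7 = 3·2 + 1
2 = 2·1 + 0
gcd = 1, so a unique solution mod 3070 exists.
Back-substitute for the Bézout coefficients:
1 = 7 − 3·2
1 = −3·30 + 13·7
1 = 13·67 − 29·30
1 = −29·231 + 100·67
1 = 100·3070 − 1329·231
So 231·(-1329) ≡ 1 (mod 3070), giving 231⁻¹ ≡ 1741.
x ≡ 231⁻¹·2847 ≡ 1741·2847 ≡ 1647 (mod 3070).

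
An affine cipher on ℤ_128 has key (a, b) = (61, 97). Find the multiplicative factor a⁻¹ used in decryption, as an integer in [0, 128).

21

Apply the Euclidean algorithm to 128 and 61:
128 = 2·61 + 6
61 = 10·6 + 1
6 = 6·1 + 0
gcd = 1, so the inverse exists. Back-substitute:
1 = 61 − 10·6
1 = −10·128 + 21·61
So 61·21 ≡ 1 (mod 128).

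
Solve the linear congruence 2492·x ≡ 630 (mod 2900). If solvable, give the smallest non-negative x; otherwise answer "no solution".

gcd(2492, 2900):
2900 = 1·2492 + 408
2492 = 6·408 + 44
408 = 9·44 + 12
44 = 3·12 + 8
12 = 1·8 + 4
8 = 2·4 + 0
gcd = 4, but 4 ∤ 630, so the congruence has no solution.

no solution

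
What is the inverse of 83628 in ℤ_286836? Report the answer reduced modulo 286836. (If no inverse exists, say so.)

Compute gcd(83628, 286836):
286836 = 3·83628 + 35952
83628 = 2·35952 + 11724
35952 = 3·11724 + 780
11724 = 15·780 + 24
780 = 32·24 + 12
24 = 2·12 + 0
Since gcd = 12 > 1, 83628 is not a unit mod 286836.

no inverse exists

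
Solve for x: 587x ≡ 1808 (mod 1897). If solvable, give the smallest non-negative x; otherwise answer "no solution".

First find gcd(587, 1897):
1897 = 3·587 + 136
587 = 4·136 + 43
136 = 3·43 + 7
43 = 6·7 + 1
7 = 7·1 + 0
gcd = 1, so a unique solution mod 1897 exists.
Back-substitute for the Bézout coefficients:
1 = 43 − 6·7
1 = −6·136 + 19·43
1 = 19·587 − 82·136
1 = −82·1897 + 265·587
So 587·(265) ≡ 1 (mod 1897), giving 587⁻¹ ≡ 265.
x ≡ 587⁻¹·1808 ≡ 265·1808 ≡ 1076 (mod 1897).

1076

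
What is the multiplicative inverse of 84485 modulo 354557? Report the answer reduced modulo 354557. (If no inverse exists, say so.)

Apply the Euclidean algorithm to 354557 and 84485:
354557 = 4×84485 + 16617
84485 = 5×16617 + 1400
16617 = 11×1400 + 1217
1400 = 1×1217 + 183
1217 = 6×183 + 119
183 = 1×119 + 64
119 = 1×64 + 55
64 = 1×55 + 9
55 = 6×9 + 1
9 = 9×1 + 0
The gcd is 1. Working backward:
1 = 55 − 6·9
1 = −6·64 + 7·55
1 = 7·119 − 13·64
1 = −13·183 + 20·119
1 = 20·1217 − 133·183
1 = −133·1400 + 153·1217
1 = 153·16617 − 1816·1400
1 = −1816·84485 + 9233·16617
1 = 9233·354557 − 38748·84485
So 84485·(-38748) ≡ 1 (mod 354557), and -38748 ≡ 315809 (mod 354557).

315809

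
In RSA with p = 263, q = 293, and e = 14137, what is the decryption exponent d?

φ(n) = (p−1)(q−1) = 262·292 = 76504.
Need d with 14137·d ≡ 1 (mod 76504). Apply the extended Euclidean algorithm:
76504 = 5*14137 + 5819
14137 = 2*5819 + 2499
5819 = 2*2499 + 821
2499 = 3*821 + 36
821 = 22*36 + 29
36 = 1*29 + 7
29 = 4*7 + 1
7 = 7*1 + 0
Back-substitute:
1 = 29 − 4·7
1 = −4·36 + 5·29
1 = 5·821 − 114·36
1 = −114·2499 + 347·821
1 = 347·5819 − 808·2499
1 = −808·14137 + 1963·5819
1 = 1963·76504 − 10623·14137
So 14137·(-10623) ≡ 1 (mod 76504), hence d ≡ -10623 ≡ 65881 (mod 76504).

65881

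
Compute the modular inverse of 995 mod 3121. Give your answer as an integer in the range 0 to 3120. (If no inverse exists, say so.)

Apply the Euclidean algorithm to 3121 and 995:
3121 = 3*995 + 136
995 = 7*136 + 43
136 = 3*43 + 7
43 = 6*7 + 1
7 = 7*1 + 0
gcd = 1, so the inverse exists. Back-substitute:
1 = 43 − 6·7
1 = −6·136 + 19·43
1 = 19·995 − 139·136
1 = −139·3121 + 436·995
So 995·436 ≡ 1 (mod 3121).

436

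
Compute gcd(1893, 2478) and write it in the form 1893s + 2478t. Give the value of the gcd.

3

Apply Euclid's algorithm to 2478 and 1893:
2478 = 1*1893 + 585
1893 = 3*585 + 138
585 = 4*138 + 33
138 = 4*33 + 6
33 = 5*6 + 3
6 = 2*3 + 0
gcd(1893, 2478) = 3.
Back-substituting:
3 = 33 − 5·6
3 = −5·138 + 21·33
3 = 21·585 − 89·138
3 = −89·1893 + 288·585
3 = 288·2478 − 377·1893
So 3 = (288)·2478 + (-377)·1893.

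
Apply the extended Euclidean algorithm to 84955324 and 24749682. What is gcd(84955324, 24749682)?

2

Euclidean algorithm:
84955324 = 3×24749682 + 10706278
24749682 = 2×10706278 + 3337126
10706278 = 3×3337126 + 694900
3337126 = 4×694900 + 557526
694900 = 1×557526 + 137374
557526 = 4×137374 + 8030
137374 = 17×8030 + 864
8030 = 9×864 + 254
864 = 3×254 + 102
254 = 2×102 + 50
102 = 2×50 + 2
50 = 25×2 + 0
gcd(84955324, 24749682) = 2.
Express as a combination:
2 = 102 − 2·50
2 = −2·254 + 5·102
2 = 5·864 − 17·254
2 = −17·8030 + 158·864
2 = 158·137374 − 2703·8030
2 = −2703·557526 + 10970·137374
2 = 10970·694900 − 13673·557526
2 = −13673·3337126 + 65662·694900
2 = 65662·10706278 − 210659·3337126
2 = −210659·24749682 + 486980·10706278
2 = 486980·84955324 − 1671599·24749682
So 2 = (486980)·84955324 + (-1671599)·24749682.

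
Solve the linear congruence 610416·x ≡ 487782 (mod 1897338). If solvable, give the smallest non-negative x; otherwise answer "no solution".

305062

First find gcd(610416, 1897338):
1897338 = 3*610416 + 66090
610416 = 9*66090 + 15606
66090 = 4*15606 + 3666
15606 = 4*3666 + 942
3666 = 3*942 + 840
942 = 1*840 + 102
840 = 8*102 + 24
102 = 4*24 + 6
24 = 4*6 + 0
gcd = 6 and 6 | 487782, so solutions exist. Divide through by 6: 101736x ≡ 81297 (mod 316223).
Now find 101736⁻¹ mod 316223:
316223 = 3·101736 + 11015
101736 = 9·11015 + 2601
11015 = 4·2601 + 611
2601 = 4·611 + 157
611 = 3·157 + 140
157 = 1·140 + 17
140 = 8·17 + 4
17 = 4·4 + 1
4 = 4·1 + 0
Back-substitute:
1 = 17 − 4·4
1 = −4·140 + 33·17
1 = 33·157 − 37·140
1 = −37·611 + 144·157
1 = 144·2601 − 613·611
1 = −613·11015 + 2596·2601
1 = 2596·101736 − 23977·11015
1 = −23977·316223 + 74527·101736
So 101736⁻¹ ≡ 74527 (mod 316223).
Then x ≡ 74527·81297 ≡ 305062 (mod 316223); the smallest non-negative solution is x = 305062.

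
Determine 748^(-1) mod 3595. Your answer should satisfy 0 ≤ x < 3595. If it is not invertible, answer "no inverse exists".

1562

Extended Euclidean algorithm:
3595 = 4×748 + 603
748 = 1×603 + 145
603 = 4×145 + 23
145 = 6×23 + 7
23 = 3×7 + 2
7 = 3×2 + 1
2 = 2×1 + 0
gcd = 1, so the inverse exists. Back-substitute:
1 = 7 − 3·2
1 = −3·23 + 10·7
1 = 10·145 − 63·23
1 = −63·603 + 262·145
1 = 262·748 − 325·603
1 = −325·3595 + 1562·748
So 748·1562 ≡ 1 (mod 3595).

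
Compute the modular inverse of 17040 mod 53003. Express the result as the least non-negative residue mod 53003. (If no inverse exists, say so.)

2280

Extended Euclidean algorithm:
53003 = 3×17040 + 1883
17040 = 9×1883 + 93
1883 = 20×93 + 23
93 = 4×23 + 1
23 = 23×1 + 0
gcd = 1, so the inverse exists. Back-substitute:
1 = 93 − 4·23
1 = −4·1883 + 81·93
1 = 81·17040 − 733·1883
1 = −733·53003 + 2280·17040
So 17040·2280 ≡ 1 (mod 53003).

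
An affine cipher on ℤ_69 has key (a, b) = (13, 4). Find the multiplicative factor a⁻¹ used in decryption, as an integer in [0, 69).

Extended Euclidean algorithm:
69 = 5×13 + 4
13 = 3×4 + 1
4 = 4×1 + 0
gcd = 1, so the inverse exists. Back-substitute:
1 = 13 − 3·4
1 = −3·69 + 16·13
So 13·16 ≡ 1 (mod 69).

16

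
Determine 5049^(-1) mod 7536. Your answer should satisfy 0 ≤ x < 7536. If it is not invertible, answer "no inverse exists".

Compute gcd(5049, 7536):
7536 = 1*5049 + 2487
5049 = 2*2487 + 75
2487 = 33*75 + 12
75 = 6*12 + 3
12 = 4*3 + 0
gcd(5049, 7536) = 3 ≠ 1, so 5049 has no multiplicative inverse modulo 7536.

no inverse exists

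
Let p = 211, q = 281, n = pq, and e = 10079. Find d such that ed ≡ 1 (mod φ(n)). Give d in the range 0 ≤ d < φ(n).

φ(n) = (p−1)(q−1) = 210·280 = 58800.
Need d with 10079·d ≡ 1 (mod 58800). Apply the extended Euclidean algorithm:
58800 = 5·10079 + 8405
10079 = 1·8405 + 1674
8405 = 5·1674 + 35
1674 = 47·35 + 29
35 = 1·29 + 6
29 = 4·6 + 5
6 = 1·5 + 1
5 = 5·1 + 0
Back-substitute:
1 = 6 − 5
1 = −29 + 5·6
1 = 5·35 − 6·29
1 = −6·1674 + 287·35
1 = 287·8405 − 1441·1674
1 = −1441·10079 + 1728·8405
1 = 1728·58800 − 10081·10079
So 10079·(-10081) ≡ 1 (mod 58800), hence d ≡ -10081 ≡ 48719 (mod 58800).

48719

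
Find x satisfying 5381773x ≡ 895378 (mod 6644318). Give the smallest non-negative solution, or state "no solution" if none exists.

First find gcd(5381773, 6644318):
6644318 = 1*5381773 + 1262545
5381773 = 4*1262545 + 331593
1262545 = 3*331593 + 267766
331593 = 1*267766 + 63827
267766 = 4*63827 + 12458
63827 = 5*12458 + 1537
12458 = 8*1537 + 162
1537 = 9*162 + 79
162 = 2*79 + 4
79 = 19*4 + 3
4 = 1*3 + 1
3 = 3*1 + 0
gcd = 1, so a unique solution mod 6644318 exists.
Back-substitute for the Bézout coefficients:
1 = 4 − 3
1 = −79 + 20·4
1 = 20·162 − 41·79
1 = −41·1537 + 389·162
1 = 389·12458 − 3153·1537
1 = −3153·63827 + 16154·12458
1 = 16154·267766 − 67769·63827
1 = −67769·331593 + 83923·267766
1 = 83923·1262545 − 319538·331593
1 = −319538·5381773 + 1362075·1262545
1 = 1362075·6644318 − 1681613·5381773
So 5381773·(-1681613) ≡ 1 (mod 6644318), giving 5381773⁻¹ ≡ 4962705.
x ≡ 5381773⁻¹·895378 ≡ 4962705·895378 ≡ 2905902 (mod 6644318).

2905902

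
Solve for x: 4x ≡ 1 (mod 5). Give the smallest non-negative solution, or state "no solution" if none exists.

4

First find gcd(4, 5):
5 = 1*4 + 1
4 = 4*1 + 0
gcd = 1, so a unique solution mod 5 exists.
Back-substitute for the Bézout coefficients:
1 = 5 − 4
So 4·(-1) ≡ 1 (mod 5), giving 4⁻¹ ≡ 4.
x ≡ 4⁻¹·1 ≡ 4·1 ≡ 4 (mod 5).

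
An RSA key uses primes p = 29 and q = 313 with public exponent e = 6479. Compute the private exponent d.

φ(n) = (p−1)(q−1) = 28·312 = 8736.
Need d with 6479·d ≡ 1 (mod 8736). Apply the extended Euclidean algorithm:
8736 = 1·6479 + 2257
6479 = 2·2257 + 1965
2257 = 1·1965 + 292
1965 = 6·292 + 213
292 = 1·213 + 79
213 = 2·79 + 55
79 = 1·55 + 24
55 = 2·24 + 7
24 = 3·7 + 3
7 = 2·3 + 1
3 = 3·1 + 0
Back-substitute:
1 = 7 − 2·3
1 = −2·24 + 7·7
1 = 7·55 − 16·24
1 = −16·79 + 23·55
1 = 23·213 − 62·79
1 = −62·292 + 85·213
1 = 85·1965 − 572·292
1 = −572·2257 + 657·1965
1 = 657·6479 − 1886·2257
1 = −1886·8736 + 2543·6479
So 6479·2543 ≡ 1 (mod 8736), hence d = 2543.

2543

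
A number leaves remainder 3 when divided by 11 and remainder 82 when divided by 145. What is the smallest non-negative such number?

Write x = 3 + 11·k. Then 11·k ≡ 82 − 3 ≡ 79 (mod 145).
Need 11⁻¹ mod 145. Extended Euclid on (145, 11):
145 = 13×11 + 2
11 = 5×2 + 1
2 = 2×1 + 0
Back-substitute:
1 = 11 − 5·2
1 = −5·145 + 66·11
11⁻¹ ≡ 66 (mod 145), so k ≡ 66·79 ≡ 139 (mod 145).
x = 3 + 11·139 = 1532.

1532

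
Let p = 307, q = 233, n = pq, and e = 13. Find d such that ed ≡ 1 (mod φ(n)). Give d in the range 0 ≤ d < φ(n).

φ(n) = (p−1)(q−1) = 306·232 = 70992.
Need d with 13·d ≡ 1 (mod 70992). Apply the extended Euclidean algorithm:
70992 = 5460·13 + 12
13 = 1·12 + 1
12 = 12·1 + 0
Back-substitute:
1 = 13 − 12
1 = −70992 + 5461·13
So 13·5461 ≡ 1 (mod 70992), hence d = 5461.

5461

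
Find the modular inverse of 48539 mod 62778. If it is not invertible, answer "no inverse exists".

34667

Run Euclid on (62778, 48539):
62778 = 1·48539 + 14239
48539 = 3·14239 + 5822
14239 = 2·5822 + 2595
5822 = 2·2595 + 632
2595 = 4·632 + 67
632 = 9·67 + 29
67 = 2·29 + 9
29 = 3·9 + 2
9 = 4·2 + 1
2 = 2·1 + 0
Since gcd(48539, 62778) = 1, back-substitute to write 1 as a combination:
1 = 9 − 4·2
1 = −4·29 + 13·9
1 = 13·67 − 30·29
1 = −30·632 + 283·67
1 = 283·2595 − 1162·632
1 = −1162·5822 + 2607·2595
1 = 2607·14239 − 6376·5822
1 = −6376·48539 + 21735·14239
1 = 21735·62778 − 28111·48539
So 48539·(-28111) ≡ 1 (mod 62778), and -28111 ≡ 34667 (mod 62778).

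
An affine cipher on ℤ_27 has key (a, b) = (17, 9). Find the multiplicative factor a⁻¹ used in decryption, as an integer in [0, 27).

Run Euclid on (27, 17):
27 = 1·17 + 10
17 = 1·10 + 7
10 = 1·7 + 3
7 = 2·3 + 1
3 = 3·1 + 0
The gcd is 1. Working backward:
1 = 7 − 2·3
1 = −2·10 + 3·7
1 = 3·17 − 5·10
1 = −5·27 + 8·17
So 17·8 ≡ 1 (mod 27).

8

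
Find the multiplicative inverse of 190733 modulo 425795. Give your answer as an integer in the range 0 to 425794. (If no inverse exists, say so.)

gcd(425795, 190733) by repeated division:
425795 = 2*190733 + 44329
190733 = 4*44329 + 13417
44329 = 3*13417 + 4078
13417 = 3*4078 + 1183
4078 = 3*1183 + 529
1183 = 2*529 + 125
529 = 4*125 + 29
125 = 4*29 + 9
29 = 3*9 + 2
9 = 4*2 + 1
2 = 2*1 + 0
The gcd is 1. Working backward:
1 = 9 − 4·2
1 = −4·29 + 13·9
1 = 13·125 − 56·29
1 = −56·529 + 237·125
1 = 237·1183 − 530·529
1 = −530·4078 + 1827·1183
1 = 1827·13417 − 6011·4078
1 = −6011·44329 + 19860·13417
1 = 19860·190733 − 85451·44329
1 = −85451·425795 + 190762·190733
So 190733·190762 ≡ 1 (mod 425795).

190762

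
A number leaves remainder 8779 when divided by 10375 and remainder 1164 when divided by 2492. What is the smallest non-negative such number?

12074904

Write x = 8779 + 10375·k. Then 10375·k ≡ 1164 − 8779 ≡ 2353 (mod 2492).
Need 10375⁻¹ mod 2492. Extended Euclid on (2492, 407):
2492 = 6·407 + 50
407 = 8·50 + 7
50 = 7·7 + 1
7 = 7·1 + 0
Back-substitute:
1 = 50 − 7·7
1 = −7·407 + 57·50
1 = 57·2492 − 349·407
10375⁻¹ ≡ 2143 (mod 2492), so k ≡ 2143·2353 ≡ 1163 (mod 2492).
x = 8779 + 10375·1163 = 12074904.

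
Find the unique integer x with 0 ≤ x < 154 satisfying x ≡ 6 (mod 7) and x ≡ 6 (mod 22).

Write x = 6 + 7·k. Then 7·k ≡ 6 − 6 ≡ 0 (mod 22).
Need 7⁻¹ mod 22. Extended Euclid on (22, 7):
22 = 3·7 + 1
7 = 7·1 + 0
Back-substitute:
1 = 22 − 3·7
7⁻¹ ≡ 19 (mod 22), so k ≡ 19·0 ≡ 0 (mod 22).
x = 6 + 7·0 = 6.

6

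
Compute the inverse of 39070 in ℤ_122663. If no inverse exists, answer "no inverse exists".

79001

Extended Euclidean algorithm:
122663 = 3*39070 + 5453
39070 = 7*5453 + 899
5453 = 6*899 + 59
899 = 15*59 + 14
59 = 4*14 + 3
14 = 4*3 + 2
3 = 1*2 + 1
2 = 2*1 + 0
gcd = 1, so the inverse exists. Back-substitute:
1 = 3 − 2
1 = −14 + 5·3
1 = 5·59 − 21·14
1 = −21·899 + 320·59
1 = 320·5453 − 1941·899
1 = −1941·39070 + 13907·5453
1 = 13907·122663 − 43662·39070
Hence 39070⁻¹ ≡ -43662 ≡ 79001 (mod 122663).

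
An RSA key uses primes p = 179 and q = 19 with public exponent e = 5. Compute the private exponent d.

φ(n) = (p−1)(q−1) = 178·18 = 3204.
Need d with 5·d ≡ 1 (mod 3204). Apply the extended Euclidean algorithm:
3204 = 640×5 + 4
5 = 1×4 + 1
4 = 4×1 + 0
Back-substitute:
1 = 5 − 4
1 = −3204 + 641·5
So 5·641 ≡ 1 (mod 3204), hence d = 641.

641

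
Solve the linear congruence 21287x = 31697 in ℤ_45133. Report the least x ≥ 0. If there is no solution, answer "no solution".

First find gcd(21287, 45133):
45133 = 2×21287 + 2559
21287 = 8×2559 + 815
2559 = 3×815 + 114
815 = 7×114 + 17
114 = 6×17 + 12
17 = 1×12 + 5
12 = 2×5 + 2
5 = 2×2 + 1
2 = 2×1 + 0
gcd = 1, so a unique solution mod 45133 exists.
Back-substitute for the Bézout coefficients:
1 = 5 − 2·2
1 = −2·12 + 5·5
1 = 5·17 − 7·12
1 = −7·114 + 47·17
1 = 47·815 − 336·114
1 = −336·2559 + 1055·815
1 = 1055·21287 − 8776·2559
1 = −8776·45133 + 18607·21287
So 21287·(18607) ≡ 1 (mod 45133), giving 21287⁻¹ ≡ 18607.
x ≡ 21287⁻¹·31697 ≡ 18607·31697 ≡ 33168 (mod 45133).

33168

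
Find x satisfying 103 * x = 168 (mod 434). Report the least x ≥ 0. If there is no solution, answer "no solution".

364

First find gcd(103, 434):
434 = 4×103 + 22
103 = 4×22 + 15
22 = 1×15 + 7
15 = 2×7 + 1
7 = 7×1 + 0
gcd = 1, so a unique solution mod 434 exists.
Back-substitute for the Bézout coefficients:
1 = 15 − 2·7
1 = −2·22 + 3·15
1 = 3·103 − 14·22
1 = −14·434 + 59·103
So 103·(59) ≡ 1 (mod 434), giving 103⁻¹ ≡ 59.
x ≡ 103⁻¹·168 ≡ 59·168 ≡ 364 (mod 434).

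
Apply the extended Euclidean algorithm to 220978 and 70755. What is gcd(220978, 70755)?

1

Repeated division:
220978 = 3×70755 + 8713
70755 = 8×8713 + 1051
8713 = 8×1051 + 305
1051 = 3×305 + 136
305 = 2×136 + 33
136 = 4×33 + 4
33 = 8×4 + 1
4 = 4×1 + 0
gcd(220978, 70755) = 1.
Express as a combination:
1 = 33 − 8·4
1 = −8·136 + 33·33
1 = 33·305 − 74·136
1 = −74·1051 + 255·305
1 = 255·8713 − 2114·1051
1 = −2114·70755 + 17167·8713
1 = 17167·220978 − 53615·70755
So 1 = (17167)·220978 + (-53615)·70755.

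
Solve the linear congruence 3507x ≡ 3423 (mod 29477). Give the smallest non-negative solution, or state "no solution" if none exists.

First find gcd(3507, 29477):
29477 = 8*3507 + 1421
3507 = 2*1421 + 665
1421 = 2*665 + 91
665 = 7*91 + 28
91 = 3*28 + 7
28 = 4*7 + 0
gcd = 7 and 7 | 3423, so solutions exist. Divide through by 7: 501x ≡ 489 (mod 4211).
Now find 501⁻¹ mod 4211:
4211 = 8*501 + 203
501 = 2*203 + 95
203 = 2*95 + 13
95 = 7*13 + 4
13 = 3*4 + 1
4 = 4*1 + 0
Back-substitute:
1 = 13 − 3·4
1 = −3·95 + 22·13
1 = 22·203 − 47·95
1 = −47·501 + 116·203
1 = 116·4211 − 975·501
So 501·(-975) ≡ 1 (mod 4211), i.e. 501⁻¹ ≡ 3236.
Then x ≡ 3236·489 ≡ 3279 (mod 4211); the smallest non-negative solution is x = 3279.

3279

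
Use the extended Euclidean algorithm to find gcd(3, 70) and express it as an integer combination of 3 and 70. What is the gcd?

1

Repeated division:
70 = 23×3 + 1
3 = 3×1 + 0
gcd(3, 70) = 1.
Express as a combination:
1 = 70 − 23·3
So 1 = (1)·70 + (-23)·3.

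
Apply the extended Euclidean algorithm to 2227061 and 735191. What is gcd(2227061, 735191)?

1

Apply Euclid's algorithm to 2227061 and 735191:
2227061 = 3·735191 + 21488
735191 = 34·21488 + 4599
21488 = 4·4599 + 3092
4599 = 1·3092 + 1507
3092 = 2·1507 + 78
1507 = 19·78 + 25
78 = 3·25 + 3
25 = 8·3 + 1
3 = 3·1 + 0
gcd(2227061, 735191) = 1.
Back-substituting:
1 = 25 − 8·3
1 = −8·78 + 25·25
1 = 25·1507 − 483·78
1 = −483·3092 + 991·1507
1 = 991·4599 − 1474·3092
1 = −1474·21488 + 6887·4599
1 = 6887·735191 − 235632·21488
1 = −235632·2227061 + 713783·735191
So 1 = (-235632)·2227061 + (713783)·735191.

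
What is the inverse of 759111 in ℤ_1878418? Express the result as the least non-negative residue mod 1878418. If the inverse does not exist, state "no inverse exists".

gcd(1878418, 759111) by repeated division:
1878418 = 2×759111 + 360196
759111 = 2×360196 + 38719
360196 = 9×38719 + 11725
38719 = 3×11725 + 3544
11725 = 3×3544 + 1093
3544 = 3×1093 + 265
1093 = 4×265 + 33
265 = 8×33 + 1
33 = 33×1 + 0
Since gcd(759111, 1878418) = 1, back-substitute to write 1 as a combination:
1 = 265 − 8·33
1 = −8·1093 + 33·265
1 = 33·3544 − 107·1093
1 = −107·11725 + 354·3544
1 = 354·38719 − 1169·11725
1 = −1169·360196 + 10875·38719
1 = 10875·759111 − 22919·360196
1 = −22919·1878418 + 56713·759111
So 759111·56713 ≡ 1 (mod 1878418).

56713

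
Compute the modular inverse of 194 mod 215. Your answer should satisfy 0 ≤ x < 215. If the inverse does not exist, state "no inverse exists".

Run Euclid on (215, 194):
215 = 1×194 + 21
194 = 9×21 + 5
21 = 4×5 + 1
5 = 5×1 + 0
gcd = 1, so the inverse exists. Back-substitute:
1 = 21 − 4·5
1 = −4·194 + 37·21
1 = 37·215 − 41·194
Thus 194·(-41) ≡ 1 (mod 215); reducing, -41 mod 215 = 174.

174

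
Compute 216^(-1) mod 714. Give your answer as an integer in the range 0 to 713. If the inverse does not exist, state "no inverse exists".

no inverse exists

Euclidean algorithm on 714, 216:
714 = 3*216 + 66
216 = 3*66 + 18
66 = 3*18 + 12
18 = 1*12 + 6
12 = 2*6 + 0
The gcd is 6, not 1, hence no inverse exists.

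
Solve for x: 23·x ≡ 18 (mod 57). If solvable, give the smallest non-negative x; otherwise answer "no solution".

First find gcd(23, 57):
57 = 2×23 + 11
23 = 2×11 + 1
11 = 11×1 + 0
gcd = 1, so a unique solution mod 57 exists.
Back-substitute for the Bézout coefficients:
1 = 23 − 2·11
1 = −2·57 + 5·23
So 23·(5) ≡ 1 (mod 57), giving 23⁻¹ ≡ 5.
x ≡ 23⁻¹·18 ≡ 5·18 ≡ 33 (mod 57).

33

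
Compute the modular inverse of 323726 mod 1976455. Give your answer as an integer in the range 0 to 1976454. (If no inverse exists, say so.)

Compute gcd(323726, 1976455):
1976455 = 6·323726 + 34099
323726 = 9·34099 + 16835
34099 = 2·16835 + 429
16835 = 39·429 + 104
429 = 4·104 + 13
104 = 8·13 + 0
Since gcd = 13 > 1, 323726 is not a unit mod 1976455.

no inverse exists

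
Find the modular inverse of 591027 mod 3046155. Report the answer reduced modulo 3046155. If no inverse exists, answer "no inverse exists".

no inverse exists

Euclidean algorithm on 3046155, 591027:
3046155 = 5*591027 + 91020
591027 = 6*91020 + 44907
91020 = 2*44907 + 1206
44907 = 37*1206 + 285
1206 = 4*285 + 66
285 = 4*66 + 21
66 = 3*21 + 3
21 = 7*3 + 0
gcd(591027, 3046155) = 3 ≠ 1, so 591027 has no multiplicative inverse modulo 3046155.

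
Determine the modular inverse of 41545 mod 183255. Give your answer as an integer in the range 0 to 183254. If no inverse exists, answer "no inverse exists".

Euclidean algorithm on 183255, 41545:
183255 = 4*41545 + 17075
41545 = 2*17075 + 7395
17075 = 2*7395 + 2285
7395 = 3*2285 + 540
2285 = 4*540 + 125
540 = 4*125 + 40
125 = 3*40 + 5
40 = 8*5 + 0
gcd(41545, 183255) = 5 ≠ 1, so 41545 has no multiplicative inverse modulo 183255.

no inverse exists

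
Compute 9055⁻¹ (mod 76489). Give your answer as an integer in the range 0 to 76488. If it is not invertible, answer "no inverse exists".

Apply the Euclidean algorithm to 76489 and 9055:
76489 = 8×9055 + 4049
9055 = 2×4049 + 957
4049 = 4×957 + 221
957 = 4×221 + 73
221 = 3×73 + 2
73 = 36×2 + 1
2 = 2×1 + 0
The gcd is 1. Working backward:
1 = 73 − 36·2
1 = −36·221 + 109·73
1 = 109·957 − 472·221
1 = −472·4049 + 1997·957
1 = 1997·9055 − 4466·4049
1 = −4466·76489 + 37725·9055
So 9055·37725 ≡ 1 (mod 76489).

37725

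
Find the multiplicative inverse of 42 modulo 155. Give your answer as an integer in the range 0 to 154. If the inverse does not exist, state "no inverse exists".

Extended Euclidean algorithm:
155 = 3×42 + 29
42 = 1×29 + 13
29 = 2×13 + 3
13 = 4×3 + 1
3 = 3×1 + 0
gcd = 1, so the inverse exists. Back-substitute:
1 = 13 − 4·3
1 = −4·29 + 9·13
1 = 9·42 − 13·29
1 = −13·155 + 48·42
So 42·48 ≡ 1 (mod 155).

48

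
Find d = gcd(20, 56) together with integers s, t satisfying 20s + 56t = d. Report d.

4

Repeated division:
56 = 2*20 + 16
20 = 1*16 + 4
16 = 4*4 + 0
gcd(20, 56) = 4.
Working backward:
4 = 20 − 16
4 = −56 + 3·20
So 4 = (-1)·56 + (3)·20.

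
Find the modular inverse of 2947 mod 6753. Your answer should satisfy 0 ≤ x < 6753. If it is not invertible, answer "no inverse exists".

Extended Euclidean algorithm:
6753 = 2*2947 + 859
2947 = 3*859 + 370
859 = 2*370 + 119
370 = 3*119 + 13
119 = 9*13 + 2
13 = 6*2 + 1
2 = 2*1 + 0
The gcd is 1. Working backward:
1 = 13 − 6·2
1 = −6·119 + 55·13
1 = 55·370 − 171·119
1 = −171·859 + 397·370
1 = 397·2947 − 1362·859
1 = −1362·6753 + 3121·2947
So 2947·3121 ≡ 1 (mod 6753).

3121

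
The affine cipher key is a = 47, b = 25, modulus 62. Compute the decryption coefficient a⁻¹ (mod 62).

Apply the Euclidean algorithm to 62 and 47:
62 = 1·47 + 15
47 = 3·15 + 2
15 = 7·2 + 1
2 = 2·1 + 0
gcd = 1, so the inverse exists. Back-substitute:
1 = 15 − 7·2
1 = −7·47 + 22·15
1 = 22·62 − 29·47
Hence 47⁻¹ ≡ -29 ≡ 33 (mod 62).

33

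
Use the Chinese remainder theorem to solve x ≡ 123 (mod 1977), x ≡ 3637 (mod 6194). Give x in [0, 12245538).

Write x = 123 + 1977·k. Then 1977·k ≡ 3637 − 123 ≡ 3514 (mod 6194).
Need 1977⁻¹ mod 6194. Extended Euclid on (6194, 1977):
6194 = 3×1977 + 263
1977 = 7×263 + 136
263 = 1×136 + 127
136 = 1×127 + 9
127 = 14×9 + 1
9 = 9×1 + 0
Back-substitute:
1 = 127 − 14·9
1 = −14·136 + 15·127
1 = 15·263 − 29·136
1 = −29·1977 + 218·263
1 = 218·6194 − 683·1977
1977⁻¹ ≡ 5511 (mod 6194), so k ≡ 5511·3514 ≡ 3210 (mod 6194).
x = 123 + 1977·3210 = 6346293.

6346293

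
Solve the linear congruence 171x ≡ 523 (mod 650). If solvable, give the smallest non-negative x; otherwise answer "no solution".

463

First find gcd(171, 650):
650 = 3×171 + 137
171 = 1×137 + 34
137 = 4×34 + 1
34 = 34×1 + 0
gcd = 1, so a unique solution mod 650 exists.
Back-substitute for the Bézout coefficients:
1 = 137 − 4·34
1 = −4·171 + 5·137
1 = 5·650 − 19·171
So 171·(-19) ≡ 1 (mod 650), giving 171⁻¹ ≡ 631.
x ≡ 171⁻¹·523 ≡ 631·523 ≡ 463 (mod 650).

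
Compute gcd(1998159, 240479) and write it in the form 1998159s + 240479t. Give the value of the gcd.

Euclidean algorithm:
1998159 = 8*240479 + 74327
240479 = 3*74327 + 17498
74327 = 4*17498 + 4335
17498 = 4*4335 + 158
4335 = 27*158 + 69
158 = 2*69 + 20
69 = 3*20 + 9
20 = 2*9 + 2
9 = 4*2 + 1
2 = 2*1 + 0
gcd(1998159, 240479) = 1.
Working backward:
1 = 9 − 4·2
1 = −4·20 + 9·9
1 = 9·69 − 31·20
1 = −31·158 + 71·69
1 = 71·4335 − 1948·158
1 = −1948·17498 + 7863·4335
1 = 7863·74327 − 33400·17498
1 = −33400·240479 + 108063·74327
1 = 108063·1998159 − 897904·240479
So 1 = (108063)·1998159 + (-897904)·240479.

1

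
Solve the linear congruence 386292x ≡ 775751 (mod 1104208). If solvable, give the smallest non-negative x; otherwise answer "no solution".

no solution

gcd(386292, 1104208):
1104208 = 2×386292 + 331624
386292 = 1×331624 + 54668
331624 = 6×54668 + 3616
54668 = 15×3616 + 428
3616 = 8×428 + 192
428 = 2×192 + 44
192 = 4×44 + 16
44 = 2×16 + 12
16 = 1×12 + 4
12 = 3×4 + 0
gcd = 4, but 4 ∤ 775751, so the congruence has no solution.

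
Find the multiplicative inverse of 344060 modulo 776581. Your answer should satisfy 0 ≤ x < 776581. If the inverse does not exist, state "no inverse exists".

740149

gcd(776581, 344060) by repeated division:
776581 = 2×344060 + 88461
344060 = 3×88461 + 78677
88461 = 1×78677 + 9784
78677 = 8×9784 + 405
9784 = 24×405 + 64
405 = 6×64 + 21
64 = 3×21 + 1
21 = 21×1 + 0
gcd = 1, so the inverse exists. Back-substitute:
1 = 64 − 3·21
1 = −3·405 + 19·64
1 = 19·9784 − 459·405
1 = −459·78677 + 3691·9784
1 = 3691·88461 − 4150·78677
1 = −4150·344060 + 16141·88461
1 = 16141·776581 − 36432·344060
Hence 344060⁻¹ ≡ -36432 ≡ 740149 (mod 776581).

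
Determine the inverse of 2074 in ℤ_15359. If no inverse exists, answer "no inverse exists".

Run Euclid on (15359, 2074):
15359 = 7×2074 + 841
2074 = 2×841 + 392
841 = 2×392 + 57
392 = 6×57 + 50
57 = 1×50 + 7
50 = 7×7 + 1
7 = 7×1 + 0
gcd = 1, so the inverse exists. Back-substitute:
1 = 50 − 7·7
1 = −7·57 + 8·50
1 = 8·392 − 55·57
1 = −55·841 + 118·392
1 = 118·2074 − 291·841
1 = −291·15359 + 2155·2074
So 2074·2155 ≡ 1 (mod 15359).

2155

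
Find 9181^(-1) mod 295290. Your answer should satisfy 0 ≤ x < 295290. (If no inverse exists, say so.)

32131

Extended Euclidean algorithm:
295290 = 32*9181 + 1498
9181 = 6*1498 + 193
1498 = 7*193 + 147
193 = 1*147 + 46
147 = 3*46 + 9
46 = 5*9 + 1
9 = 9*1 + 0
Since gcd(9181, 295290) = 1, back-substitute to write 1 as a combination:
1 = 46 − 5·9
1 = −5·147 + 16·46
1 = 16·193 − 21·147
1 = −21·1498 + 163·193
1 = 163·9181 − 999·1498
1 = −999·295290 + 32131·9181
So 9181·32131 ≡ 1 (mod 295290).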